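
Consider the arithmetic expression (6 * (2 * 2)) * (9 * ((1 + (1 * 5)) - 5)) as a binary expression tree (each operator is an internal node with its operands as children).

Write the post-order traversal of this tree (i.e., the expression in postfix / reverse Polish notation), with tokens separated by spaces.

Post-order on an expression tree gives postfix notation: for each operator, emit left operand, right operand, then the operator.

6 2 2 * * 9 1 1 5 * + 5 - * *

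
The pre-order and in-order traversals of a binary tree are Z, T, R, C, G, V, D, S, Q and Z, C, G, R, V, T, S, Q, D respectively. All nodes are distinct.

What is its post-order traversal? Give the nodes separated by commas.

G, C, V, R, Q, S, D, T, Z

The first element of pre-order is the root; it splits in-order into left and right subtrees.
Root Z: left subtree has 0 nodes { }, right has 8 {C, G, R, V, T, S, Q, D}.
  Root T: left subtree has 4 nodes {C, G, R, V}, right has 3 {S, Q, D}.
    Root R: left subtree has 2 nodes {C, G}, right has 1 {V}.
      Root C: left subtree has 0 nodes { }, right has 1 {G}.
    Root D: left subtree has 2 nodes {S, Q}, right has 0 { }.
      Root S: left subtree has 0 nodes { }, right has 1 {Q}.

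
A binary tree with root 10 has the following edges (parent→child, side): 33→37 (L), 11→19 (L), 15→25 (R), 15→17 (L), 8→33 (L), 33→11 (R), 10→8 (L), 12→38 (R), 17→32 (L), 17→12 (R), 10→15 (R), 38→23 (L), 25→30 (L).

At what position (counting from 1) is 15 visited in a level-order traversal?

3

Level-order visits nodes level by level from the root, left to right within each level.
Level 0: 10
Level 1: 8, 15
Level 2: 33, 17, 25
Level 3: 37, 11, 32, 12, 30
Level 4: 19, 38
Level 5: 23
Full level-order sequence: 10, 8, 15, 33, 17, 25, 37, 11, 32, 12, 30, 19, 38, 23.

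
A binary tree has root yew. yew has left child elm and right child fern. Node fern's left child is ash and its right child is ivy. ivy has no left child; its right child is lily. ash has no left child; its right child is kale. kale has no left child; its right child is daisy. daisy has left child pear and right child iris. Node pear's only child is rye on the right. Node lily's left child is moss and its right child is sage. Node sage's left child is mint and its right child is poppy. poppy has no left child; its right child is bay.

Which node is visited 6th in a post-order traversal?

kale

Post-order visits the left subtree, then the right subtree, then the node.
At yew: go left to elm.
  elm is a leaf — visit elm.
At yew: go right to fern.
  At fern: go left to ash.
    At ash: no left child.
    At ash: go right to kale.
      At kale: no left child.
      At kale: go right to daisy.
        At daisy: go left to pear.
          At pear: no left child.
          At pear: go right to rye.
            rye is a leaf — visit rye.
          Visit pear.
        At daisy: go right to iris.
          iris is a leaf — visit iris.
        Visit daisy.
      Visit kale.
    Visit ash.
  At fern: go right to ivy.
    At ivy: no left child.
    At ivy: go right to lily.
      At lily: go left to moss.
        moss is a leaf — visit moss.
      At lily: go right to sage.
        At sage: go left to mint.
          mint is a leaf — visit mint.
        At sage: go right to poppy.
          At poppy: no left child.
          At poppy: go right to bay.
            bay is a leaf — visit bay.
          Visit poppy.
        Visit sage.
      Visit lily.
    Visit ivy.
  Visit fern.
Visit yew.
Full post-order sequence: elm, rye, pear, iris, daisy, kale, ash, moss, mint, bay, poppy, sage, lily, ivy, fern, yew.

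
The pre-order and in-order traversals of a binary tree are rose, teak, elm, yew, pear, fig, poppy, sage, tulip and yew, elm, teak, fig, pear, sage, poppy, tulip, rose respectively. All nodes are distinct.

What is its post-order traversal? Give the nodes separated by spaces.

yew elm fig sage tulip poppy pear teak rose

The first element of pre-order is the root; it splits in-order into left and right subtrees.
Root rose: left subtree has 8 nodes {yew, elm, teak, fig, pear, sage, poppy, tulip}, right has 0 { }.
  Root teak: left subtree has 2 nodes {yew, elm}, right has 5 {fig, pear, sage, poppy, tulip}.
    Root elm: left subtree has 1 node {yew}, right has 0 { }.
    Root pear: left subtree has 1 node {fig}, right has 3 {sage, poppy, tulip}.
      Root poppy: left subtree has 1 node {sage}, right has 1 {tulip}.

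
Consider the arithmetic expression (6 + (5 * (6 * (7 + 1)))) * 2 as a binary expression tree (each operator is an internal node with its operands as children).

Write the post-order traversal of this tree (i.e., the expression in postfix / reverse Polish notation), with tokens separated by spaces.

Post-order on an expression tree gives postfix notation: for each operator, emit left operand, right operand, then the operator.

6 5 6 7 1 + * * + 2 *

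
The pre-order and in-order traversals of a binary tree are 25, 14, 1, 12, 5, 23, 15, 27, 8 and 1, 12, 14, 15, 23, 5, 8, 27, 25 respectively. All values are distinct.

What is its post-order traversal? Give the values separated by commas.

12, 1, 15, 23, 8, 27, 5, 14, 25

The first element of pre-order is the root; it splits in-order into left and right subtrees.
Root 25: left subtree has 8 nodes {1, 12, 14, 15, 23, 5, 8, 27}, right has 0 { }.
  Root 14: left subtree has 2 nodes {1, 12}, right has 5 {15, 23, 5, 8, 27}.
    Root 1: left subtree has 0 nodes { }, right has 1 {12}.
    Root 5: left subtree has 2 nodes {15, 23}, right has 2 {8, 27}.
      Root 23: left subtree has 1 node {15}, right has 0 { }.
      Root 27: left subtree has 1 node {8}, right has 0 { }.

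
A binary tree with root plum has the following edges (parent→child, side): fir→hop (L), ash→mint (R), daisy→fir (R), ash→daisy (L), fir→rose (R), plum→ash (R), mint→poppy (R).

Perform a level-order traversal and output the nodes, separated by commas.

plum, ash, daisy, mint, fir, poppy, hop, rose

Level-order visits nodes level by level from the root, left to right within each level.
Level 0: plum
Level 1: ash
Level 2: daisy, mint
Level 3: fir, poppy
Level 4: hop, rose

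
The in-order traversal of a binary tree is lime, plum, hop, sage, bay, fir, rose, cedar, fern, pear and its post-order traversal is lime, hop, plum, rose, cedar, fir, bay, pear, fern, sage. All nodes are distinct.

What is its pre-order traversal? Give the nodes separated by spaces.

sage plum lime hop fern bay fir cedar rose pear

The last element of post-order is the root; it splits in-order into left and right subtrees.
Root sage: left subtree has 3 nodes {lime, plum, hop}, right has 6 {bay, fir, rose, cedar, fern, pear}.
  Root plum: left subtree has 1 node {lime}, right has 1 {hop}.
  Root fern: left subtree has 4 nodes {bay, fir, rose, cedar}, right has 1 {pear}.
    Root bay: left subtree has 0 nodes { }, right has 3 {fir, rose, cedar}.
      Root fir: left subtree has 0 nodes { }, right has 2 {rose, cedar}.
        Root cedar: left subtree has 1 node {rose}, right has 0 { }.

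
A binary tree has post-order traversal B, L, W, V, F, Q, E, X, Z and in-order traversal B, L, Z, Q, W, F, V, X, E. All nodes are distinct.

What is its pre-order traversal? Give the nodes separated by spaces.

The last element of post-order is the root; it splits in-order into left and right subtrees.
Root Z: left subtree has 2 nodes {B, L}, right has 6 {Q, W, F, V, X, E}.
  Root L: left subtree has 1 node {B}, right has 0 { }.
  Root X: left subtree has 4 nodes {Q, W, F, V}, right has 1 {E}.
    Root Q: left subtree has 0 nodes { }, right has 3 {W, F, V}.
      Root F: left subtree has 1 node {W}, right has 1 {V}.

Z L B X Q F W V E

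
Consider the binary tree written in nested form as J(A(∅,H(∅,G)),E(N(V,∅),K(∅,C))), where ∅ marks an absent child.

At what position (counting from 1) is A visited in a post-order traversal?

Post-order visits the left subtree, then the right subtree, then the node.
At J: go left to A.
  At A: no left child.
  At A: go right to H.
    At H: no left child.
    At H: go right to G.
      G is a leaf — visit G.
    Visit H.
  Visit A.
At J: go right to E.
  At E: go left to N.
    At N: go left to V.
      V is a leaf — visit V.
    At N: no right child.
    Visit N.
  At E: go right to K.
    At K: no left child.
    At K: go right to C.
      C is a leaf — visit C.
    Visit K.
  Visit E.
Visit J.
Full post-order sequence: G, H, A, V, N, C, K, E, J.

3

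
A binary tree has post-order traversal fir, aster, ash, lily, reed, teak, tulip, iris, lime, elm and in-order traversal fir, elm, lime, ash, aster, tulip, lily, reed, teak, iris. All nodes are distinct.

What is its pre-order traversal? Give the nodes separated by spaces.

elm fir lime iris tulip ash aster teak reed lily

The last element of post-order is the root; it splits in-order into left and right subtrees.
Root elm: left subtree has 1 node {fir}, right has 8 {lime, ash, aster, tulip, lily, reed, teak, iris}.
  Root lime: left subtree has 0 nodes { }, right has 7 {ash, aster, tulip, lily, reed, teak, iris}.
    Root iris: left subtree has 6 nodes {ash, aster, tulip, lily, reed, teak}, right has 0 { }.
      Root tulip: left subtree has 2 nodes {ash, aster}, right has 3 {lily, reed, teak}.
        Root ash: left subtree has 0 nodes { }, right has 1 {aster}.
        Root teak: left subtree has 2 nodes {lily, reed}, right has 0 { }.
          Root reed: left subtree has 1 node {lily}, right has 0 { }.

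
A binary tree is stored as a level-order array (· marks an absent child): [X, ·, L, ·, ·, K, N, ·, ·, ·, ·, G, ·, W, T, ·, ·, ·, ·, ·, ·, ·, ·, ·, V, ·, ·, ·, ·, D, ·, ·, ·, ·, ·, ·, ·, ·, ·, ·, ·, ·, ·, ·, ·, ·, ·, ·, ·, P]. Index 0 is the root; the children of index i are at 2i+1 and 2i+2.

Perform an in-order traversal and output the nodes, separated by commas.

In-order visits the left subtree, then the node, then the right subtree.
At X: no left child.
Visit X.
At X: go right to L.
  At L: go left to K.
    At K: go left to G.
      At G: no left child.
      Visit G.
      At G: go right to V.
        At V: go left to P.
          P is a leaf — visit P.
        Visit V.
        At V: no right child.
    Visit K.
    At K: no right child.
  Visit L.
  At L: go right to N.
    At N: go left to W.
      W is a leaf — visit W.
    Visit N.
    At N: go right to T.
      At T: go left to D.
        D is a leaf — visit D.
      Visit T.
      At T: no right child.

X, G, P, V, K, L, W, N, D, T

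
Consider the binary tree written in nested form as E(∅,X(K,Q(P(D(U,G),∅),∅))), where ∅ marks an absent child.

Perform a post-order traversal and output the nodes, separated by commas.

K, U, G, D, P, Q, X, E

Post-order visits the left subtree, then the right subtree, then the node.
At E: no left child.
At E: go right to X.
  At X: go left to K.
    K is a leaf — visit K.
  At X: go right to Q.
    At Q: go left to P.
      At P: go left to D.
        At D: go left to U.
          U is a leaf — visit U.
        At D: go right to G.
          G is a leaf — visit G.
        Visit D.
      At P: no right child.
      Visit P.
    At Q: no right child.
    Visit Q.
  Visit X.
Visit E.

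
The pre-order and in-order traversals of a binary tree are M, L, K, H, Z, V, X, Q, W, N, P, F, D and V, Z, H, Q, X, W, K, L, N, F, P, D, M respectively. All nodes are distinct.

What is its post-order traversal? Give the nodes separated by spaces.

V Z Q W X H K F D P N L M

The first element of pre-order is the root; it splits in-order into left and right subtrees.
Root M: left subtree has 12 nodes {V, Z, H, Q, X, W, K, L, N, F, P, D}, right has 0 { }.
  Root L: left subtree has 7 nodes {V, Z, H, Q, X, W, K}, right has 4 {N, F, P, D}.
    Root K: left subtree has 6 nodes {V, Z, H, Q, X, W}, right has 0 { }.
      Root H: left subtree has 2 nodes {V, Z}, right has 3 {Q, X, W}.
        Root Z: left subtree has 1 node {V}, right has 0 { }.
        Root X: left subtree has 1 node {Q}, right has 1 {W}.
    Root N: left subtree has 0 nodes { }, right has 3 {F, P, D}.
      Root P: left subtree has 1 node {F}, right has 1 {D}.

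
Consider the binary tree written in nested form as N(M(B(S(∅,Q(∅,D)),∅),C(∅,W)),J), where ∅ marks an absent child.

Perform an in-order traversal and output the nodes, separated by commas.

In-order visits the left subtree, then the node, then the right subtree.
At N: go left to M.
  At M: go left to B.
    At B: go left to S.
      At S: no left child.
      Visit S.
      At S: go right to Q.
        At Q: no left child.
        Visit Q.
        At Q: go right to D.
          D is a leaf — visit D.
    Visit B.
    At B: no right child.
  Visit M.
  At M: go right to C.
    At C: no left child.
    Visit C.
    At C: go right to W.
      W is a leaf — visit W.
Visit N.
At N: go right to J.
  J is a leaf — visit J.

S, Q, D, B, M, C, W, N, J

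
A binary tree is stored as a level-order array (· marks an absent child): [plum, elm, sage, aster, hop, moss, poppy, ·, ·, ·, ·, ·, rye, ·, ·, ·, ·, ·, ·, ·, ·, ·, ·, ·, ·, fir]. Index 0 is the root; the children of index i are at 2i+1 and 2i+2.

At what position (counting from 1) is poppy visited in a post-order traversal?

Post-order visits the left subtree, then the right subtree, then the node.
At plum: go left to elm.
  At elm: go left to aster.
    aster is a leaf — visit aster.
  At elm: go right to hop.
    hop is a leaf — visit hop.
  Visit elm.
At plum: go right to sage.
  At sage: go left to moss.
    At moss: no left child.
    At moss: go right to rye.
      At rye: go left to fir.
        fir is a leaf — visit fir.
      At rye: no right child.
      Visit rye.
    Visit moss.
  At sage: go right to poppy.
    poppy is a leaf — visit poppy.
  Visit sage.
Visit plum.
Full post-order sequence: aster, hop, elm, fir, rye, moss, poppy, sage, plum.

7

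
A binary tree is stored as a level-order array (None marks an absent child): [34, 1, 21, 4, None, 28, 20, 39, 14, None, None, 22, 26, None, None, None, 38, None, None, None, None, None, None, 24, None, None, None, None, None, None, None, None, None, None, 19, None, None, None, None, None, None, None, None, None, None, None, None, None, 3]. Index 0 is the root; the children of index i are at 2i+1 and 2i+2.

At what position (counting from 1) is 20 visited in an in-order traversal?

14

In-order visits the left subtree, then the node, then the right subtree.
At 34: go left to 1.
  At 1: go left to 4.
    At 4: go left to 39.
      At 39: no left child.
      Visit 39.
      At 39: go right to 38.
        At 38: no left child.
        Visit 38.
        At 38: go right to 19.
          19 is a leaf — visit 19.
    Visit 4.
    At 4: go right to 14.
      14 is a leaf — visit 14.
  Visit 1.
  At 1: no right child.
Visit 34.
At 34: go right to 21.
  At 21: go left to 28.
    At 28: go left to 22.
      At 22: go left to 24.
        At 24: no left child.
        Visit 24.
        At 24: go right to 3.
          3 is a leaf — visit 3.
      Visit 22.
      At 22: no right child.
    Visit 28.
    At 28: go right to 26.
      26 is a leaf — visit 26.
  Visit 21.
  At 21: go right to 20.
    20 is a leaf — visit 20.
Full in-order sequence: 39, 38, 19, 4, 14, 1, 34, 24, 3, 22, 28, 26, 21, 20.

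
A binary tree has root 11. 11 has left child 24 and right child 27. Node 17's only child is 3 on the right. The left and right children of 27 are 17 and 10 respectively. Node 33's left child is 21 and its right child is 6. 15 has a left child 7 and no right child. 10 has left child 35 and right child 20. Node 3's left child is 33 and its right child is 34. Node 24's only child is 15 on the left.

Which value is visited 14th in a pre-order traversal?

Pre-order visits the node, then its left subtree, then its right subtree.
Visit 11.
At 11: go left to 24.
  Visit 24.
  At 24: go left to 15.
    Visit 15.
    At 15: go left to 7.
      7 is a leaf — visit 7.
    At 15: no right child.
  At 24: no right child.
At 11: go right to 27.
  Visit 27.
  At 27: go left to 17.
    Visit 17.
    At 17: no left child.
    At 17: go right to 3.
      Visit 3.
      At 3: go left to 33.
        Visit 33.
        At 33: go left to 21.
          21 is a leaf — visit 21.
        At 33: go right to 6.
          6 is a leaf — visit 6.
      At 3: go right to 34.
        34 is a leaf — visit 34.
  At 27: go right to 10.
    Visit 10.
    At 10: go left to 35.
      35 is a leaf — visit 35.
    At 10: go right to 20.
      20 is a leaf — visit 20.
Full pre-order sequence: 11, 24, 15, 7, 27, 17, 3, 33, 21, 6, 34, 10, 35, 20.

20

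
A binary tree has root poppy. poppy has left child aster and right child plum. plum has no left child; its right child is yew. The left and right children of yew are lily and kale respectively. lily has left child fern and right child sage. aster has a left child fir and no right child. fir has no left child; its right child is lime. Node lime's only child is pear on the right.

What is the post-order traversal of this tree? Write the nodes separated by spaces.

Post-order visits the left subtree, then the right subtree, then the node.
At poppy: go left to aster.
  At aster: go left to fir.
    At fir: no left child.
    At fir: go right to lime.
      At lime: no left child.
      At lime: go right to pear.
        pear is a leaf — visit pear.
      Visit lime.
    Visit fir.
  At aster: no right child.
  Visit aster.
At poppy: go right to plum.
  At plum: no left child.
  At plum: go right to yew.
    At yew: go left to lily.
      At lily: go left to fern.
        fern is a leaf — visit fern.
      At lily: go right to sage.
        sage is a leaf — visit sage.
      Visit lily.
    At yew: go right to kale.
      kale is a leaf — visit kale.
    Visit yew.
  Visit plum.
Visit poppy.

pear lime fir aster fern sage lily kale yew plum poppy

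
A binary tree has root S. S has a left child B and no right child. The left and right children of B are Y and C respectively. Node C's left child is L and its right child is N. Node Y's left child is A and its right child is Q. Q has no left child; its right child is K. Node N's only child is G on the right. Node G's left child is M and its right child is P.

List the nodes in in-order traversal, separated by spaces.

In-order visits the left subtree, then the node, then the right subtree.
At S: go left to B.
  At B: go left to Y.
    At Y: go left to A.
      A is a leaf — visit A.
    Visit Y.
    At Y: go right to Q.
      At Q: no left child.
      Visit Q.
      At Q: go right to K.
        K is a leaf — visit K.
  Visit B.
  At B: go right to C.
    At C: go left to L.
      L is a leaf — visit L.
    Visit C.
    At C: go right to N.
      At N: no left child.
      Visit N.
      At N: go right to G.
        At G: go left to M.
          M is a leaf — visit M.
        Visit G.
        At G: go right to P.
          P is a leaf — visit P.
Visit S.
At S: no right child.

A Y Q K B L C N M G P S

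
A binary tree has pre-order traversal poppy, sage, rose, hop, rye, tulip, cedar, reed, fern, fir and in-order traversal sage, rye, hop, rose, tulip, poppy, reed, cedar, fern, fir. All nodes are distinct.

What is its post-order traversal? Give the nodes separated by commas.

The first element of pre-order is the root; it splits in-order into left and right subtrees.
Root poppy: left subtree has 5 nodes {sage, rye, hop, rose, tulip}, right has 4 {reed, cedar, fern, fir}.
  Root sage: left subtree has 0 nodes { }, right has 4 {rye, hop, rose, tulip}.
    Root rose: left subtree has 2 nodes {rye, hop}, right has 1 {tulip}.
      Root hop: left subtree has 1 node {rye}, right has 0 { }.
  Root cedar: left subtree has 1 node {reed}, right has 2 {fern, fir}.
    Root fern: left subtree has 0 nodes { }, right has 1 {fir}.

rye, hop, tulip, rose, sage, reed, fir, fern, cedar, poppy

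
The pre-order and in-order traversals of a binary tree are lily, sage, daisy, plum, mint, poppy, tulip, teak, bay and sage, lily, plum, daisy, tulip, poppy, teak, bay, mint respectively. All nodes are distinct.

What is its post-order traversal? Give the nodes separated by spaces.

The first element of pre-order is the root; it splits in-order into left and right subtrees.
Root lily: left subtree has 1 node {sage}, right has 7 {plum, daisy, tulip, poppy, teak, bay, mint}.
  Root daisy: left subtree has 1 node {plum}, right has 5 {tulip, poppy, teak, bay, mint}.
    Root mint: left subtree has 4 nodes {tulip, poppy, teak, bay}, right has 0 { }.
      Root poppy: left subtree has 1 node {tulip}, right has 2 {teak, bay}.
        Root teak: left subtree has 0 nodes { }, right has 1 {bay}.

sage plum tulip bay teak poppy mint daisy lily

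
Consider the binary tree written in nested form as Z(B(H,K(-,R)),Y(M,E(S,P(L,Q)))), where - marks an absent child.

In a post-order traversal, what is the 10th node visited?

E

Post-order visits the left subtree, then the right subtree, then the node.
At Z: go left to B.
  At B: go left to H.
    H is a leaf — visit H.
  At B: go right to K.
    At K: no left child.
    At K: go right to R.
      R is a leaf — visit R.
    Visit K.
  Visit B.
At Z: go right to Y.
  At Y: go left to M.
    M is a leaf — visit M.
  At Y: go right to E.
    At E: go left to S.
      S is a leaf — visit S.
    At E: go right to P.
      At P: go left to L.
        L is a leaf — visit L.
      At P: go right to Q.
        Q is a leaf — visit Q.
      Visit P.
    Visit E.
  Visit Y.
Visit Z.
Full post-order sequence: H, R, K, B, M, S, L, Q, P, E, Y, Z.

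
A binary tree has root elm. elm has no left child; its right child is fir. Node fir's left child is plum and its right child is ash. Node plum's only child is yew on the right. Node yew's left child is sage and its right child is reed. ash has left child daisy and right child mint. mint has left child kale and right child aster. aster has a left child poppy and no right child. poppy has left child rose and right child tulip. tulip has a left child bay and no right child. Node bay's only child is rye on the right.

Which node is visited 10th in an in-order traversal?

mint

In-order visits the left subtree, then the node, then the right subtree.
At elm: no left child.
Visit elm.
At elm: go right to fir.
  At fir: go left to plum.
    At plum: no left child.
    Visit plum.
    At plum: go right to yew.
      At yew: go left to sage.
        sage is a leaf — visit sage.
      Visit yew.
      At yew: go right to reed.
        reed is a leaf — visit reed.
  Visit fir.
  At fir: go right to ash.
    At ash: go left to daisy.
      daisy is a leaf — visit daisy.
    Visit ash.
    At ash: go right to mint.
      At mint: go left to kale.
        kale is a leaf — visit kale.
      Visit mint.
      At mint: go right to aster.
        At aster: go left to poppy.
          At poppy: go left to rose.
            rose is a leaf — visit rose.
          Visit poppy.
          At poppy: go right to tulip.
            At tulip: go left to bay.
              At bay: no left child.
              Visit bay.
              At bay: go right to rye.
                rye is a leaf — visit rye.
            Visit tulip.
            At tulip: no right child.
        Visit aster.
        At aster: no right child.
Full in-order sequence: elm, plum, sage, yew, reed, fir, daisy, ash, kale, mint, rose, poppy, bay, rye, tulip, aster.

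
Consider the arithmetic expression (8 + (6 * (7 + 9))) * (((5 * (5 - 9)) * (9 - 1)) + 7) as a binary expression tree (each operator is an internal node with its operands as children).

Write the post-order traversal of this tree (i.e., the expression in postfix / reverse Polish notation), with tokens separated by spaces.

Post-order on an expression tree gives postfix notation: for each operator, emit left operand, right operand, then the operator.

8 6 7 9 + * + 5 5 9 - * 9 1 - * 7 + *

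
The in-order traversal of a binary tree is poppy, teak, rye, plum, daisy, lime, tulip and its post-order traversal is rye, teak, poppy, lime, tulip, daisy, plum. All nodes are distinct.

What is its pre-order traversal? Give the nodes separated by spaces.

The last element of post-order is the root; it splits in-order into left and right subtrees.
Root plum: left subtree has 3 nodes {poppy, teak, rye}, right has 3 {daisy, lime, tulip}.
  Root poppy: left subtree has 0 nodes { }, right has 2 {teak, rye}.
    Root teak: left subtree has 0 nodes { }, right has 1 {rye}.
  Root daisy: left subtree has 0 nodes { }, right has 2 {lime, tulip}.
    Root tulip: left subtree has 1 node {lime}, right has 0 { }.

plum poppy teak rye daisy tulip lime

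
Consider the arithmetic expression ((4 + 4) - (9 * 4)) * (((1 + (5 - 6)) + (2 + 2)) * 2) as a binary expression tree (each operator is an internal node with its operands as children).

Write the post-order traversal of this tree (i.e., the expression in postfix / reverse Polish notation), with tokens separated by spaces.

4 4 + 9 4 * - 1 5 6 - + 2 2 + + 2 * *

Post-order on an expression tree gives postfix notation: for each operator, emit left operand, right operand, then the operator.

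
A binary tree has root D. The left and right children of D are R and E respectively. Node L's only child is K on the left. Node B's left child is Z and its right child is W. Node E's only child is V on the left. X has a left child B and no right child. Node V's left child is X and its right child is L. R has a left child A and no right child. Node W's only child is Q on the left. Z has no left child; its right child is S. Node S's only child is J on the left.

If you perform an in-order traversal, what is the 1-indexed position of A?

In-order visits the left subtree, then the node, then the right subtree.
At D: go left to R.
  At R: go left to A.
    A is a leaf — visit A.
  Visit R.
  At R: no right child.
Visit D.
At D: go right to E.
  At E: go left to V.
    At V: go left to X.
      At X: go left to B.
        At B: go left to Z.
          At Z: no left child.
          Visit Z.
          At Z: go right to S.
            At S: go left to J.
              J is a leaf — visit J.
            Visit S.
            At S: no right child.
        Visit B.
        At B: go right to W.
          At W: go left to Q.
            Q is a leaf — visit Q.
          Visit W.
          At W: no right child.
      Visit X.
      At X: no right child.
    Visit V.
    At V: go right to L.
      At L: go left to K.
        K is a leaf — visit K.
      Visit L.
      At L: no right child.
  Visit E.
  At E: no right child.
Full in-order sequence: A, R, D, Z, J, S, B, Q, W, X, V, K, L, E.

1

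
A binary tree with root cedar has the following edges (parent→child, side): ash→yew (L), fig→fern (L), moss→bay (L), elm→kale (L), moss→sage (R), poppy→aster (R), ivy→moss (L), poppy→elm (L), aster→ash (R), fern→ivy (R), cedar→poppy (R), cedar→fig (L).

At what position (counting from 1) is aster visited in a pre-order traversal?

11

Pre-order visits the node, then its left subtree, then its right subtree.
Visit cedar.
At cedar: go left to fig.
  Visit fig.
  At fig: go left to fern.
    Visit fern.
    At fern: no left child.
    At fern: go right to ivy.
      Visit ivy.
      At ivy: go left to moss.
        Visit moss.
        At moss: go left to bay.
          bay is a leaf — visit bay.
        At moss: go right to sage.
          sage is a leaf — visit sage.
      At ivy: no right child.
  At fig: no right child.
At cedar: go right to poppy.
  Visit poppy.
  At poppy: go left to elm.
    Visit elm.
    At elm: go left to kale.
      kale is a leaf — visit kale.
    At elm: no right child.
  At poppy: go right to aster.
    Visit aster.
    At aster: no left child.
    At aster: go right to ash.
      Visit ash.
      At ash: go left to yew.
        yew is a leaf — visit yew.
      At ash: no right child.
Full pre-order sequence: cedar, fig, fern, ivy, moss, bay, sage, poppy, elm, kale, aster, ash, yew.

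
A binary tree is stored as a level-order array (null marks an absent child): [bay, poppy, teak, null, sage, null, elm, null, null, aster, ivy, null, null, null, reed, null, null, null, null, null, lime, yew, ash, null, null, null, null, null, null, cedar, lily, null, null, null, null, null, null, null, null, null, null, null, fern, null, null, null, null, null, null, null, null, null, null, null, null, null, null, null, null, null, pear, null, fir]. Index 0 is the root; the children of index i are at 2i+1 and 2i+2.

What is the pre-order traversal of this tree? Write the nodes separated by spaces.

bay poppy sage aster lime fern ivy yew ash teak elm reed cedar pear lily fir

Pre-order visits the node, then its left subtree, then its right subtree.
Visit bay.
At bay: go left to poppy.
  Visit poppy.
  At poppy: no left child.
  At poppy: go right to sage.
    Visit sage.
    At sage: go left to aster.
      Visit aster.
      At aster: no left child.
      At aster: go right to lime.
        Visit lime.
        At lime: no left child.
        At lime: go right to fern.
          fern is a leaf — visit fern.
    At sage: go right to ivy.
      Visit ivy.
      At ivy: go left to yew.
        yew is a leaf — visit yew.
      At ivy: go right to ash.
        ash is a leaf — visit ash.
At bay: go right to teak.
  Visit teak.
  At teak: no left child.
  At teak: go right to elm.
    Visit elm.
    At elm: no left child.
    At elm: go right to reed.
      Visit reed.
      At reed: go left to cedar.
        Visit cedar.
        At cedar: no left child.
        At cedar: go right to pear.
          pear is a leaf — visit pear.
      At reed: go right to lily.
        Visit lily.
        At lily: no left child.
        At lily: go right to fir.
          fir is a leaf — visit fir.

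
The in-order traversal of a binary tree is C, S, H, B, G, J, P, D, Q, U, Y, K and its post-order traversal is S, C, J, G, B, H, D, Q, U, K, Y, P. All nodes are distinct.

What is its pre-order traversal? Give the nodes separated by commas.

P, H, C, S, B, G, J, Y, U, Q, D, K

The last element of post-order is the root; it splits in-order into left and right subtrees.
Root P: left subtree has 6 nodes {C, S, H, B, G, J}, right has 5 {D, Q, U, Y, K}.
  Root H: left subtree has 2 nodes {C, S}, right has 3 {B, G, J}.
    Root C: left subtree has 0 nodes { }, right has 1 {S}.
    Root B: left subtree has 0 nodes { }, right has 2 {G, J}.
      Root G: left subtree has 0 nodes { }, right has 1 {J}.
  Root Y: left subtree has 3 nodes {D, Q, U}, right has 1 {K}.
    Root U: left subtree has 2 nodes {D, Q}, right has 0 { }.
      Root Q: left subtree has 1 node {D}, right has 0 { }.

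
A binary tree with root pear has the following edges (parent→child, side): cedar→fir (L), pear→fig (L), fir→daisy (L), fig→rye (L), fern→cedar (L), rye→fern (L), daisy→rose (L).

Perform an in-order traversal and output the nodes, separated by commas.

rose, daisy, fir, cedar, fern, rye, fig, pear

In-order visits the left subtree, then the node, then the right subtree.
At pear: go left to fig.
  At fig: go left to rye.
    At rye: go left to fern.
      At fern: go left to cedar.
        At cedar: go left to fir.
          At fir: go left to daisy.
            At daisy: go left to rose.
              rose is a leaf — visit rose.
            Visit daisy.
            At daisy: no right child.
          Visit fir.
          At fir: no right child.
        Visit cedar.
        At cedar: no right child.
      Visit fern.
      At fern: no right child.
    Visit rye.
    At rye: no right child.
  Visit fig.
  At fig: no right child.
Visit pear.
At pear: no right child.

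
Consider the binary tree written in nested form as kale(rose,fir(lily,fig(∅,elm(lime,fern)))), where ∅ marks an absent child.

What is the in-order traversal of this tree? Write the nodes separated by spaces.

In-order visits the left subtree, then the node, then the right subtree.
At kale: go left to rose.
  rose is a leaf — visit rose.
Visit kale.
At kale: go right to fir.
  At fir: go left to lily.
    lily is a leaf — visit lily.
  Visit fir.
  At fir: go right to fig.
    At fig: no left child.
    Visit fig.
    At fig: go right to elm.
      At elm: go left to lime.
        lime is a leaf — visit lime.
      Visit elm.
      At elm: go right to fern.
        fern is a leaf — visit fern.

rose kale lily fir fig lime elm fern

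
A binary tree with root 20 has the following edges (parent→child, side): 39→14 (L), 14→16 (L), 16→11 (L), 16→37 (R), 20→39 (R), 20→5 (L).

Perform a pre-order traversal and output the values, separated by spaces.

Pre-order visits the node, then its left subtree, then its right subtree.
Visit 20.
At 20: go left to 5.
  5 is a leaf — visit 5.
At 20: go right to 39.
  Visit 39.
  At 39: go left to 14.
    Visit 14.
    At 14: go left to 16.
      Visit 16.
      At 16: go left to 11.
        11 is a leaf — visit 11.
      At 16: go right to 37.
        37 is a leaf — visit 37.
    At 14: no right child.
  At 39: no right child.

20 5 39 14 16 11 37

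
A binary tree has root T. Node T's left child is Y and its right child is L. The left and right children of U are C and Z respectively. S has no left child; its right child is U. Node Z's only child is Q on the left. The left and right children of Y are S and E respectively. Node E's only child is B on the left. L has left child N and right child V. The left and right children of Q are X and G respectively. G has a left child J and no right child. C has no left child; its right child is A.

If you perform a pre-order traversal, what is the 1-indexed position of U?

4

Pre-order visits the node, then its left subtree, then its right subtree.
Visit T.
At T: go left to Y.
  Visit Y.
  At Y: go left to S.
    Visit S.
    At S: no left child.
    At S: go right to U.
      Visit U.
      At U: go left to C.
        Visit C.
        At C: no left child.
        At C: go right to A.
          A is a leaf — visit A.
      At U: go right to Z.
        Visit Z.
        At Z: go left to Q.
          Visit Q.
          At Q: go left to X.
            X is a leaf — visit X.
          At Q: go right to G.
            Visit G.
            At G: go left to J.
              J is a leaf — visit J.
            At G: no right child.
        At Z: no right child.
  At Y: go right to E.
    Visit E.
    At E: go left to B.
      B is a leaf — visit B.
    At E: no right child.
At T: go right to L.
  Visit L.
  At L: go left to N.
    N is a leaf — visit N.
  At L: go right to V.
    V is a leaf — visit V.
Full pre-order sequence: T, Y, S, U, C, A, Z, Q, X, G, J, E, B, L, N, V.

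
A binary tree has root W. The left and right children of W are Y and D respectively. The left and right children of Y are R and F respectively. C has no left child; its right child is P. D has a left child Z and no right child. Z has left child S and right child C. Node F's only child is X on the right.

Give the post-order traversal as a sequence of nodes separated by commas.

R, X, F, Y, S, P, C, Z, D, W

Post-order visits the left subtree, then the right subtree, then the node.
At W: go left to Y.
  At Y: go left to R.
    R is a leaf — visit R.
  At Y: go right to F.
    At F: no left child.
    At F: go right to X.
      X is a leaf — visit X.
    Visit F.
  Visit Y.
At W: go right to D.
  At D: go left to Z.
    At Z: go left to S.
      S is a leaf — visit S.
    At Z: go right to C.
      At C: no left child.
      At C: go right to P.
        P is a leaf — visit P.
      Visit C.
    Visit Z.
  At D: no right child.
  Visit D.
Visit W.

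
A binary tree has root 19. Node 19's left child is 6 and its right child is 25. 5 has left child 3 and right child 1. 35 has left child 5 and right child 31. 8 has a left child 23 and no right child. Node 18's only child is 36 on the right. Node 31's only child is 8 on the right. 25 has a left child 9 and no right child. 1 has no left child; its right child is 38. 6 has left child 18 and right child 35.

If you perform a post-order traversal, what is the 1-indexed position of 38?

Post-order visits the left subtree, then the right subtree, then the node.
At 19: go left to 6.
  At 6: go left to 18.
    At 18: no left child.
    At 18: go right to 36.
      36 is a leaf — visit 36.
    Visit 18.
  At 6: go right to 35.
    At 35: go left to 5.
      At 5: go left to 3.
        3 is a leaf — visit 3.
      At 5: go right to 1.
        At 1: no left child.
        At 1: go right to 38.
          38 is a leaf — visit 38.
        Visit 1.
      Visit 5.
    At 35: go right to 31.
      At 31: no left child.
      At 31: go right to 8.
        At 8: go left to 23.
          23 is a leaf — visit 23.
        At 8: no right child.
        Visit 8.
      Visit 31.
    Visit 35.
  Visit 6.
At 19: go right to 25.
  At 25: go left to 9.
    9 is a leaf — visit 9.
  At 25: no right child.
  Visit 25.
Visit 19.
Full post-order sequence: 36, 18, 3, 38, 1, 5, 23, 8, 31, 35, 6, 9, 25, 19.

4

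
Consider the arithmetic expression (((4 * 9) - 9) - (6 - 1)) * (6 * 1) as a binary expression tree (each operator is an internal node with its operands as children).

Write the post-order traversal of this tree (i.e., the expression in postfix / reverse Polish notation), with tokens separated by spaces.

4 9 * 9 - 6 1 - - 6 1 * *

Post-order on an expression tree gives postfix notation: for each operator, emit left operand, right operand, then the operator.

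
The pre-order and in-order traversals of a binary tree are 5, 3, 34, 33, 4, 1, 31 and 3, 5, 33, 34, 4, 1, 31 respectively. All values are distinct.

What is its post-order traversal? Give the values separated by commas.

3, 33, 31, 1, 4, 34, 5

The first element of pre-order is the root; it splits in-order into left and right subtrees.
Root 5: left subtree has 1 node {3}, right has 5 {33, 34, 4, 1, 31}.
  Root 34: left subtree has 1 node {33}, right has 3 {4, 1, 31}.
    Root 4: left subtree has 0 nodes { }, right has 2 {1, 31}.
      Root 1: left subtree has 0 nodes { }, right has 1 {31}.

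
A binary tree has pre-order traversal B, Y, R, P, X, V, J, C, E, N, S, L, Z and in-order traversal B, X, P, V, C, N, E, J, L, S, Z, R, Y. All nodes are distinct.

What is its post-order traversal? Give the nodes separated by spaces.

X N E C L Z S J V P R Y B

The first element of pre-order is the root; it splits in-order into left and right subtrees.
Root B: left subtree has 0 nodes { }, right has 12 {X, P, V, C, N, E, J, L, S, Z, R, Y}.
  Root Y: left subtree has 11 nodes {X, P, V, C, N, E, J, L, S, Z, R}, right has 0 { }.
    Root R: left subtree has 10 nodes {X, P, V, C, N, E, J, L, S, Z}, right has 0 { }.
      Root P: left subtree has 1 node {X}, right has 8 {V, C, N, E, J, L, S, Z}.
        Root V: left subtree has 0 nodes { }, right has 7 {C, N, E, J, L, S, Z}.
          Root J: left subtree has 3 nodes {C, N, E}, right has 3 {L, S, Z}.
            Root C: left subtree has 0 nodes { }, right has 2 {N, E}.
              Root E: left subtree has 1 node {N}, right has 0 { }.
            Root S: left subtree has 1 node {L}, right has 1 {Z}.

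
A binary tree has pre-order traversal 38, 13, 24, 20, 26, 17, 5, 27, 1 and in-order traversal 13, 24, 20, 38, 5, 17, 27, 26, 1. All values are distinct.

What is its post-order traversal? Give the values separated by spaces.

20 24 13 5 27 17 1 26 38

The first element of pre-order is the root; it splits in-order into left and right subtrees.
Root 38: left subtree has 3 nodes {13, 24, 20}, right has 5 {5, 17, 27, 26, 1}.
  Root 13: left subtree has 0 nodes { }, right has 2 {24, 20}.
    Root 24: left subtree has 0 nodes { }, right has 1 {20}.
  Root 26: left subtree has 3 nodes {5, 17, 27}, right has 1 {1}.
    Root 17: left subtree has 1 node {5}, right has 1 {27}.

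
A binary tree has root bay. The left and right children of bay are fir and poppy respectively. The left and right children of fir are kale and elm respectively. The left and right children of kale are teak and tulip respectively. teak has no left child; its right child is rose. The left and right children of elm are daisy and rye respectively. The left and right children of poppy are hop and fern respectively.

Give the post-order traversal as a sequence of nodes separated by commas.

Post-order visits the left subtree, then the right subtree, then the node.
At bay: go left to fir.
  At fir: go left to kale.
    At kale: go left to teak.
      At teak: no left child.
      At teak: go right to rose.
        rose is a leaf — visit rose.
      Visit teak.
    At kale: go right to tulip.
      tulip is a leaf — visit tulip.
    Visit kale.
  At fir: go right to elm.
    At elm: go left to daisy.
      daisy is a leaf — visit daisy.
    At elm: go right to rye.
      rye is a leaf — visit rye.
    Visit elm.
  Visit fir.
At bay: go right to poppy.
  At poppy: go left to hop.
    hop is a leaf — visit hop.
  At poppy: go right to fern.
    fern is a leaf — visit fern.
  Visit poppy.
Visit bay.

rose, teak, tulip, kale, daisy, rye, elm, fir, hop, fern, poppy, bay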